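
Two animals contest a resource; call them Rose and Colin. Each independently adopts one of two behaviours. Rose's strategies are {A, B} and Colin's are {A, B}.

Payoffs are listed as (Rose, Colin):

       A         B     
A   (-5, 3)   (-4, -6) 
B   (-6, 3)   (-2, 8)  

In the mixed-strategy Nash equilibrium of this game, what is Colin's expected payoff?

First find p, the probability Rose plays A, from Colin's indifference between A and B: 3p + 3(1−p) = −6p + 8(1−p), giving p = 5/14.
Since Colin is indifferent in equilibrium, Colin's expected payoff equals the payoff from either column against (5/14, 9/14). Using A: 3(5/14) + 3(9/14) = 3.

3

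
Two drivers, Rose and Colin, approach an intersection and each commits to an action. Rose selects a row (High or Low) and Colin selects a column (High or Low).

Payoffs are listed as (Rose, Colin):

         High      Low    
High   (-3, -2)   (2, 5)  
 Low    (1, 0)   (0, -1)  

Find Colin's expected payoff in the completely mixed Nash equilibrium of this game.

-1/4

First find p, the probability Rose plays High, from Colin's indifference between High and Low: −2p = 5p − (1−p), giving p = 1/8.
Since Colin is indifferent in equilibrium, Colin's expected payoff equals the payoff from either column against (1/8, 7/8). Using High: −2(1/8) = -1/4.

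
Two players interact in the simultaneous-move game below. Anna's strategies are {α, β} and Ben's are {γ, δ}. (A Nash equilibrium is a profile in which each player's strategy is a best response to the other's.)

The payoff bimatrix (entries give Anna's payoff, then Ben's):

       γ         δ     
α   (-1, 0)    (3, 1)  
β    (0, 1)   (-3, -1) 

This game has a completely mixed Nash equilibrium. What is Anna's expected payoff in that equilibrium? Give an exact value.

-3/7

First find q, the probability Ben plays γ, from Anna's indifference between α and β: −q + 3(1−q) = −3(1−q), giving q = 6/7.
Since Anna is indifferent in equilibrium, Anna's expected payoff equals the payoff from either row against (6/7, 1/7). Using α: −(6/7) + 3(1/7) = -3/7.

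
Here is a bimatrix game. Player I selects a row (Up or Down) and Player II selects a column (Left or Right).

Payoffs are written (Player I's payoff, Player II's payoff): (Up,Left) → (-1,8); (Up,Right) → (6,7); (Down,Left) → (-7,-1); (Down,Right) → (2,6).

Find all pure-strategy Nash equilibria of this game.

(Up, Left)

(Up, Left): Player I gets -1 ≥ -7 from Down, and Player II gets 8 ≥ 7 from Right — Nash equilibrium.
(Up, Right): Player II prefers Left (8 > 7) — not an equilibrium.
(Down, Left): Player I prefers Up (-1 > -7); Player II prefers Right (6 > -1) — not an equilibrium.
(Down, Right): Player I prefers Up (6 > 2) — not an equilibrium.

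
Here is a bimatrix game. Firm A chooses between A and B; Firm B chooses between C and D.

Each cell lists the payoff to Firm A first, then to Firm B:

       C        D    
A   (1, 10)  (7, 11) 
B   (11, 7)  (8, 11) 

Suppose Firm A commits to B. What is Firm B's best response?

Against B, Firm B earns 7 from C and 11 from D.
So D is the best response.

D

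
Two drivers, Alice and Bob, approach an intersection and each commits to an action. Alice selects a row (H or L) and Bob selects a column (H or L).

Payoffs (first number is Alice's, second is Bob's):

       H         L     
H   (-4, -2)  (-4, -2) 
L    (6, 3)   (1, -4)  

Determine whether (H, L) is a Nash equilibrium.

At (H, L), Alice earns -4; switching to L would give 1, so Alice would deviate.
Bob earns -2; switching to H would give -2, so Bob has no profitable deviation.
Since at least one player can profitably deviate, this is not a Nash equilibrium.

No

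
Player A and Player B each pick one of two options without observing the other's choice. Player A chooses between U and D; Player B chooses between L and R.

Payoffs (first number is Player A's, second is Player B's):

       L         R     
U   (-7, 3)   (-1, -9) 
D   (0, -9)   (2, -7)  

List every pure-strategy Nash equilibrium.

(D, R)

(U, L): Player A prefers D (0 > -7) — not an equilibrium.
(U, R): Player A prefers D (2 > -1); Player B prefers L (3 > -9) — not an equilibrium.
(D, L): Player B prefers R (-7 > -9) — not an equilibrium.
(D, R): Player A gets 2 ≥ -1 from U, and Player B gets -7 ≥ -9 from L — Nash equilibrium.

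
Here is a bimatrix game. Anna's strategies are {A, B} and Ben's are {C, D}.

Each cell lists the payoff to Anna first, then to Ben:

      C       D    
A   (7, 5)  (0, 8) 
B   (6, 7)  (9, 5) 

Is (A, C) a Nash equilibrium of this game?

At (A, C), Anna earns 7; switching to B would give 6, so Anna has no profitable deviation.
Ben earns 5; switching to D would give 8, so Ben would deviate.
Since at least one player can profitably deviate, this is not a Nash equilibrium.

No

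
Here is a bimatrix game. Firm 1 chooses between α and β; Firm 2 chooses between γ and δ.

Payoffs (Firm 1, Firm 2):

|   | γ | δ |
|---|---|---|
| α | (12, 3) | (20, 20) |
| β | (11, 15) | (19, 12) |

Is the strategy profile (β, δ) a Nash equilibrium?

No

At (β, δ), Firm 1 earns 19; switching to α would give 20, so Firm 1 would deviate.
Firm 2 earns 12; switching to γ would give 15, so Firm 2 would deviate.
Since at least one player can profitably deviate, this is not a Nash equilibrium.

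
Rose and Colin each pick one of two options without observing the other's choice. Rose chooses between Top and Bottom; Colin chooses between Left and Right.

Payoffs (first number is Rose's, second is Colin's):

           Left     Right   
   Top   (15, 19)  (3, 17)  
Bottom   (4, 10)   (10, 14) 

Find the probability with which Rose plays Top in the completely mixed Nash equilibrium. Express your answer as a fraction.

Let x be the probability that Rose plays Top. In a completely mixed equilibrium, Colin must be indifferent between Left and Right.
Colin's expected payoff from Left is 19x + 10(1−x); from Right it is 17x + 14(1−x).
Setting these equal: 9x + 10 = 3x + 14, so x = 2/3.

2/3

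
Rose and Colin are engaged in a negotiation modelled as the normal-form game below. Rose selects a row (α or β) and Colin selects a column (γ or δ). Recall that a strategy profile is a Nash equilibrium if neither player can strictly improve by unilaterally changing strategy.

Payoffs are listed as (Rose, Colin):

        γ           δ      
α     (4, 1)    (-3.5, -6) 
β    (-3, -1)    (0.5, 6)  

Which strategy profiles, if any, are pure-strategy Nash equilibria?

(α, γ) and (β, δ)

(α, γ): Rose gets 4 ≥ -3 from β, and Colin gets 1 ≥ -6 from δ — Nash equilibrium.
(α, δ): Rose prefers β (0.5 > -3.5); Colin prefers γ (1 > -6) — not an equilibrium.
(β, γ): Rose prefers α (4 > -3); Colin prefers δ (6 > -1) — not an equilibrium.
(β, δ): Rose gets 0.5 ≥ -3.5 from α, and Colin gets 6 ≥ -1 from γ — Nash equilibrium.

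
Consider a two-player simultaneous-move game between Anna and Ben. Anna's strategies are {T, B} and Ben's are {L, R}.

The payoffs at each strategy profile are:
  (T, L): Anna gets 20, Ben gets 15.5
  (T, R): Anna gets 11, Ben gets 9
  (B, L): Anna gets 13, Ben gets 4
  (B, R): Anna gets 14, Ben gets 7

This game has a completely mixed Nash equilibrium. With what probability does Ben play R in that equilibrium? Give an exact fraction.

7/10

Let q be the probability that Ben plays L. In a completely mixed equilibrium, Anna must be indifferent between T and B.
Anna's expected payoff from T is 20q + 11(1−q); from B it is 13q + 14(1−q).
Setting these equal: 9q + 11 = −q + 14, so q = 3/10.
Therefore Ben plays R with probability 1 − 3/10 = 7/10.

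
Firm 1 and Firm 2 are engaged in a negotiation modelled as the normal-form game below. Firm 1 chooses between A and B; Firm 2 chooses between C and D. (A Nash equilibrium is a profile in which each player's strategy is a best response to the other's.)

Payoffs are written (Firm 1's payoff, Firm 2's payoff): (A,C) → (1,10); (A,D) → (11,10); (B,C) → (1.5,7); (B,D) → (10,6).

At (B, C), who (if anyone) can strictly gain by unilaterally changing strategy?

Neither

Firm 1 at (B, C) earns 1.5; deviating to A yields 1 — not better.
Firm 2 earns 7; deviating to D yields 6 — not better.
Neither player can strictly improve; the profile is a Nash equilibrium.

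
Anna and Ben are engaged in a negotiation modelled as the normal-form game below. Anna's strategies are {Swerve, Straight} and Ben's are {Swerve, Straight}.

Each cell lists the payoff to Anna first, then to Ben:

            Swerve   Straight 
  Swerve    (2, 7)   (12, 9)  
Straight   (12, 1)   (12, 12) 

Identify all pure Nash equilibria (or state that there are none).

(Swerve, Straight) and (Straight, Straight)

(Swerve, Swerve): Anna prefers Straight (12 > 2); Ben prefers Straight (9 > 7) — not an equilibrium.
(Swerve, Straight): Anna gets 12 ≥ 12 from Straight, and Ben gets 9 ≥ 7 from Swerve — Nash equilibrium.
(Straight, Swerve): Ben prefers Straight (12 > 1) — not an equilibrium.
(Straight, Straight): Anna gets 12 ≥ 12 from Swerve, and Ben gets 12 ≥ 1 from Swerve — Nash equilibrium.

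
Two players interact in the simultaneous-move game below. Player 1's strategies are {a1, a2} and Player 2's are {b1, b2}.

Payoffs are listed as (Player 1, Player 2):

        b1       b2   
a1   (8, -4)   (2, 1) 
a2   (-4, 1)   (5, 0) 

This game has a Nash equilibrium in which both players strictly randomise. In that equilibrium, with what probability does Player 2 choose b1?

Let c be the probability that Player 2 plays b1. In a completely mixed equilibrium, Player 1 must be indifferent between a1 and a2.
Player 1's expected payoff from a1 is 8c + 2(1−c); from a2 it is −4c + 5(1−c).
Setting these equal: 6c + 2 = −9c + 5, so c = 1/5.

1/5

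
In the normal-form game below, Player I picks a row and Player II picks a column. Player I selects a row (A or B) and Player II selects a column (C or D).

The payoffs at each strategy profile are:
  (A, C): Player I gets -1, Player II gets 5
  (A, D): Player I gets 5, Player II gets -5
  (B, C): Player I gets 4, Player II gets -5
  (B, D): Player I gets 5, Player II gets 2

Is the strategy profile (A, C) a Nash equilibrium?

No

At (A, C), Player I earns -1; switching to B would give 4, so Player I would deviate.
Player II earns 5; switching to D would give -5, so Player II has no profitable deviation.
Since at least one player can profitably deviate, this is not a Nash equilibrium.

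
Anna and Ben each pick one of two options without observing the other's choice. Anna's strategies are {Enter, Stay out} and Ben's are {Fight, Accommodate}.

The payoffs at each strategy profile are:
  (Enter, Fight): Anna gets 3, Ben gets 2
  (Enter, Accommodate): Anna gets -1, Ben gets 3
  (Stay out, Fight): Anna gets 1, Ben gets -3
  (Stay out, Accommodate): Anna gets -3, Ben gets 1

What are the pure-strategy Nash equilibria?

(Enter, Accommodate)

(Enter, Fight): Ben prefers Accommodate (3 > 2) — not an equilibrium.
(Enter, Accommodate): Anna gets -1 ≥ -3 from Stay out, and Ben gets 3 ≥ 2 from Fight — Nash equilibrium.
(Stay out, Fight): Anna prefers Enter (3 > 1); Ben prefers Accommodate (1 > -3) — not an equilibrium.
(Stay out, Accommodate): Anna prefers Enter (-1 > -3) — not an equilibrium.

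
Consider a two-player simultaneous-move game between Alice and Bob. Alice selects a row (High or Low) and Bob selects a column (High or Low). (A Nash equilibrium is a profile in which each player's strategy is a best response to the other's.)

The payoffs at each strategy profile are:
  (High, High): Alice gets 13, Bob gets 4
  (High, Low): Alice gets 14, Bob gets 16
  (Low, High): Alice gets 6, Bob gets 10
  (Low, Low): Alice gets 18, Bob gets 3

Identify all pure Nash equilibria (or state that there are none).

(High, High): Bob prefers Low (16 > 4) — not an equilibrium.
(High, Low): Alice prefers Low (18 > 14) — not an equilibrium.
(Low, High): Alice prefers High (13 > 6) — not an equilibrium.
(Low, Low): Bob prefers High (10 > 3) — not an equilibrium.

none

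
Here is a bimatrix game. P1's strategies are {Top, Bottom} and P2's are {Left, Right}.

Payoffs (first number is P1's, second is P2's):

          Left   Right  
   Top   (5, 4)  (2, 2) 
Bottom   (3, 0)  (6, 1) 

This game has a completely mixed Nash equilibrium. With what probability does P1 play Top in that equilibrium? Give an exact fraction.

Let p be the probability that P1 plays Top. In a completely mixed equilibrium, P2 must be indifferent between Left and Right.
P2's expected payoff from Left is 4p; from Right it is 2p + (1−p).
Setting these equal: 4p = p + 1, so p = 1/3.

1/3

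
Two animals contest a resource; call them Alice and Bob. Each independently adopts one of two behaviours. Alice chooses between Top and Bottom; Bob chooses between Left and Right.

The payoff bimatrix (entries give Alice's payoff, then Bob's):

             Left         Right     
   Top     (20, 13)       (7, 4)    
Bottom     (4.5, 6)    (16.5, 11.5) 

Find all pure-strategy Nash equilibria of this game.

(Top, Left): Alice gets 20 ≥ 4.5 from Bottom, and Bob gets 13 ≥ 4 from Right — Nash equilibrium.
(Top, Right): Alice prefers Bottom (16.5 > 7); Bob prefers Left (13 > 4) — not an equilibrium.
(Bottom, Left): Alice prefers Top (20 > 4.5); Bob prefers Right (11.5 > 6) — not an equilibrium.
(Bottom, Right): Alice gets 16.5 ≥ 7 from Top, and Bob gets 11.5 ≥ 6 from Left — Nash equilibrium.

(Top, Left) and (Bottom, Right)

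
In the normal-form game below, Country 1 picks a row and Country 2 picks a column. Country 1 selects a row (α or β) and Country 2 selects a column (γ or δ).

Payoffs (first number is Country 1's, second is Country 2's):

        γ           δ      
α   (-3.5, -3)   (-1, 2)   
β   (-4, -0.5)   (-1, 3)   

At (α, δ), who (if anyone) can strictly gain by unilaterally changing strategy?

Neither

Country 1 at (α, δ) earns -1; deviating to β yields -1 — not better.
Country 2 earns 2; deviating to γ yields -3 — not better.
Neither player can strictly improve; the profile is a Nash equilibrium.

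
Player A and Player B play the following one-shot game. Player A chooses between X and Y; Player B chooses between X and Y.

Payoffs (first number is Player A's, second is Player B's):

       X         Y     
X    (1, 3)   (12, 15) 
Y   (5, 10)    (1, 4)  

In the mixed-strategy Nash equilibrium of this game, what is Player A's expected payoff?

First find y, the probability Player B plays X, from Player A's indifference between X and Y: y + 12(1−y) = 5y + (1−y), giving y = 11/15.
Since Player A is indifferent in equilibrium, Player A's expected payoff equals the payoff from either row against (11/15, 4/15). Using X: (11/15) + 12(4/15) = 59/15.

59/15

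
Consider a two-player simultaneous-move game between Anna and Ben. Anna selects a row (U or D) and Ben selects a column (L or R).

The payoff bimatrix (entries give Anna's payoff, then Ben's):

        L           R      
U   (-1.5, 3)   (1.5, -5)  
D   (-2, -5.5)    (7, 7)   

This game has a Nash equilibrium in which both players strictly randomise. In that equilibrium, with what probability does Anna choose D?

16/41

Let p be the probability that Anna plays U. In a completely mixed equilibrium, Ben must be indifferent between L and R.
Ben's expected payoff from L is 3p − 5.5(1−p); from R it is −5p + 7(1−p).
Setting these equal: 8.5p − 5.5 = −12p + 7, so p = 25/41.
Therefore Anna plays D with probability 1 − 25/41 = 16/41.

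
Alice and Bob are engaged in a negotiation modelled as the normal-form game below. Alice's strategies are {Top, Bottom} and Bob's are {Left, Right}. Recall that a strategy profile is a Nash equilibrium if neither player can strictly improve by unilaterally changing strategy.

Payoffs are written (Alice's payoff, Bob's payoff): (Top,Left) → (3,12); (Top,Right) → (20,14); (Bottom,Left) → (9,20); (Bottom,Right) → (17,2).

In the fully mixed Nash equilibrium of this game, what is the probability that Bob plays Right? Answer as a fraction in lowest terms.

Let y be the probability that Bob plays Left. In a completely mixed equilibrium, Alice must be indifferent between Top and Bottom.
Alice's expected payoff from Top is 3y + 20(1−y); from Bottom it is 9y + 17(1−y).
Setting these equal: −17y + 20 = −8y + 17, so y = 1/3.
Therefore Bob plays Right with probability 1 − 1/3 = 2/3.

2/3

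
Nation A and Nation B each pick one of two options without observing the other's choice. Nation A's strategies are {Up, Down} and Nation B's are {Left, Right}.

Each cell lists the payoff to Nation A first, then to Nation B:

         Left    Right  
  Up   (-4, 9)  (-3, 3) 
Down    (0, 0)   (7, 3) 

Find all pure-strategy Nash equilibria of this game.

(Down, Right)

(Up, Left): Nation A prefers Down (0 > -4) — not an equilibrium.
(Up, Right): Nation A prefers Down (7 > -3); Nation B prefers Left (9 > 3) — not an equilibrium.
(Down, Left): Nation B prefers Right (3 > 0) — not an equilibrium.
(Down, Right): Nation A gets 7 ≥ -3 from Up, and Nation B gets 3 ≥ 0 from Left — Nash equilibrium.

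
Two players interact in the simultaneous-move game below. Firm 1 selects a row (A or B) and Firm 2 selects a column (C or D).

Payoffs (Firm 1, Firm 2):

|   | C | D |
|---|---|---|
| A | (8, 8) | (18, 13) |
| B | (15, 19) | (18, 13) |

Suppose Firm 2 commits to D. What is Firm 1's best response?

either — both A and B are best responses

Against D, Firm 1 earns 18 from A and 18 from B.
So either strategy is a best response.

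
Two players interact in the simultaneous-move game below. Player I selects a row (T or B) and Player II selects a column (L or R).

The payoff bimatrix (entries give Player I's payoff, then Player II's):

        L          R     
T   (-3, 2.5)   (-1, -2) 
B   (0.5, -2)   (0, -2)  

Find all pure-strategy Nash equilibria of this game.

(B, L) and (B, R)

(T, L): Player I prefers B (0.5 > -3) — not an equilibrium.
(T, R): Player I prefers B (0 > -1); Player II prefers L (2.5 > -2) — not an equilibrium.
(B, L): Player I gets 0.5 ≥ -3 from T, and Player II gets -2 ≥ -2 from R — Nash equilibrium.
(B, R): Player I gets 0 ≥ -1 from T, and Player II gets -2 ≥ -2 from L — Nash equilibrium.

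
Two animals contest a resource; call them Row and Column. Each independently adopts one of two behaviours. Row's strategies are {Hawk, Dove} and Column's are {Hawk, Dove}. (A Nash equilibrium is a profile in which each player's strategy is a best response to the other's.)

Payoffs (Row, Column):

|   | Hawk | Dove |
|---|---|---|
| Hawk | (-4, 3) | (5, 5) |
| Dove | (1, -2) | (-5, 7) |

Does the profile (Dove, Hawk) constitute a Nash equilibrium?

No

At (Dove, Hawk), Row earns 1; switching to Hawk would give -4, so Row has no profitable deviation.
Column earns -2; switching to Dove would give 7, so Column would deviate.
Since at least one player can profitably deviate, this is not a Nash equilibrium.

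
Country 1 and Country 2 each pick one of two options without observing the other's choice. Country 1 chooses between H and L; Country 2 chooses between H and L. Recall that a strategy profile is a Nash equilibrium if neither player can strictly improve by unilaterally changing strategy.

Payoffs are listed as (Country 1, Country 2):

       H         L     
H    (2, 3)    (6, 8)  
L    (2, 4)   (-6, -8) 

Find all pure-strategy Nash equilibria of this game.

(H, H): Country 2 prefers L (8 > 3) — not an equilibrium.
(H, L): Country 1 gets 6 ≥ -6 from L, and Country 2 gets 8 ≥ 3 from H — Nash equilibrium.
(L, H): Country 1 gets 2 ≥ 2 from H, and Country 2 gets 4 ≥ -8 from L — Nash equilibrium.
(L, L): Country 1 prefers H (6 > -6); Country 2 prefers H (4 > -8) — not an equilibrium.

(H, L) and (L, H)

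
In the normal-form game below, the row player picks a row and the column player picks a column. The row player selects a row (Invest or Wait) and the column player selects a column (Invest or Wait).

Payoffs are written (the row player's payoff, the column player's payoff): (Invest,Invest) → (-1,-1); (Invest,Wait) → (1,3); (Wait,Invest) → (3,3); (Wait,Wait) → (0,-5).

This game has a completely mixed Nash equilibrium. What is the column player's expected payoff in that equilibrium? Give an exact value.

1/3

First find p, the probability the row player plays Invest, from the column player's indifference between Invest and Wait: −p + 3(1−p) = 3p − 5(1−p), giving p = 2/3.
Since the column player is indifferent in equilibrium, the column player's expected payoff equals the payoff from either column against (2/3, 1/3). Using Invest: −(2/3) + 3(1/3) = 1/3.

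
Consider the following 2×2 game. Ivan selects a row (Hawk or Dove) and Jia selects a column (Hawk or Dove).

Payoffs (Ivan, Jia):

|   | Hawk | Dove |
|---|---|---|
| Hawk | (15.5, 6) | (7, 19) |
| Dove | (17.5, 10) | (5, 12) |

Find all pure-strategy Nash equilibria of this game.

(Hawk, Hawk): Ivan prefers Dove (17.5 > 15.5); Jia prefers Dove (19 > 6) — not an equilibrium.
(Hawk, Dove): Ivan gets 7 ≥ 5 from Dove, and Jia gets 19 ≥ 6 from Hawk — Nash equilibrium.
(Dove, Hawk): Jia prefers Dove (12 > 10) — not an equilibrium.
(Dove, Dove): Ivan prefers Hawk (7 > 5) — not an equilibrium.

(Hawk, Dove)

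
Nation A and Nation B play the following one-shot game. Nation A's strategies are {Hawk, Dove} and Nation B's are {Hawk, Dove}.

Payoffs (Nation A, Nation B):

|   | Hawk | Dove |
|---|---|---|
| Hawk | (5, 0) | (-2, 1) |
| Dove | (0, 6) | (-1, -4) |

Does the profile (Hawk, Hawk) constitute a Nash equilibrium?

At (Hawk, Hawk), Nation A earns 5; switching to Dove would give 0, so Nation A has no profitable deviation.
Nation B earns 0; switching to Dove would give 1, so Nation B would deviate.
Since at least one player can profitably deviate, this is not a Nash equilibrium.

No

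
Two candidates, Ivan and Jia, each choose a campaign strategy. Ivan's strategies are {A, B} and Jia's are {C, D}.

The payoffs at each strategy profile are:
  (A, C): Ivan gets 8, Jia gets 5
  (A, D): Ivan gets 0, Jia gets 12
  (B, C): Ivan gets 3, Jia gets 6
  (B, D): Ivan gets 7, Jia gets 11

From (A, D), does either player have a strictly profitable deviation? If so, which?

Ivan at (A, D) earns 0; deviating to B yields 7 — a strict improvement.
Jia earns 12; deviating to C yields 5 — not better.
Only Ivan has a strictly profitable deviation.

Ivan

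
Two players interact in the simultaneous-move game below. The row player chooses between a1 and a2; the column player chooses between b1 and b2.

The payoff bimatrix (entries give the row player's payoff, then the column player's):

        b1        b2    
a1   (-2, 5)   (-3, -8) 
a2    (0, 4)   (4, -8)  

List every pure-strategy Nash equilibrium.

(a2, b1)

(a1, b1): the row player prefers a2 (0 > -2) — not an equilibrium.
(a1, b2): the row player prefers a2 (4 > -3); the column player prefers b1 (5 > -8) — not an equilibrium.
(a2, b1): the row player gets 0 ≥ -2 from a1, and the column player gets 4 ≥ -8 from b2 — Nash equilibrium.
(a2, b2): the column player prefers b1 (4 > -8) — not an equilibrium.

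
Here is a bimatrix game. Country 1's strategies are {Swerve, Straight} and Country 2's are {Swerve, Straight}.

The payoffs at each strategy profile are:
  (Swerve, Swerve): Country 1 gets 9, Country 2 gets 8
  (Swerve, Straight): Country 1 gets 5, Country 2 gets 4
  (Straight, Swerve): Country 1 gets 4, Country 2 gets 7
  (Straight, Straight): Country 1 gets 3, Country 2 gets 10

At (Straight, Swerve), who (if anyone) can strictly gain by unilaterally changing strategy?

Country 1 at (Straight, Swerve) earns 4; deviating to Swerve yields 9 — a strict improvement.
Country 2 earns 7; deviating to Straight yields 10 — a strict improvement.
Both Country 1 and Country 2 have strictly profitable deviations.

Both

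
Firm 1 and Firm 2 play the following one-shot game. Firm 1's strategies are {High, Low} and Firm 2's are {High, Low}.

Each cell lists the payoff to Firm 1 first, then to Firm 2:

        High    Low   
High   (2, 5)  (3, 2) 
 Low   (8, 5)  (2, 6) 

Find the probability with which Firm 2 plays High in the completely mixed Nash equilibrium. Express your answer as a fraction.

Let q be the probability that Firm 2 plays High. In a completely mixed equilibrium, Firm 1 must be indifferent between High and Low.
Firm 1's expected payoff from High is 2q + 3(1−q); from Low it is 8q + 2(1−q).
Setting these equal: −q + 3 = 6q + 2, so q = 1/7.

1/7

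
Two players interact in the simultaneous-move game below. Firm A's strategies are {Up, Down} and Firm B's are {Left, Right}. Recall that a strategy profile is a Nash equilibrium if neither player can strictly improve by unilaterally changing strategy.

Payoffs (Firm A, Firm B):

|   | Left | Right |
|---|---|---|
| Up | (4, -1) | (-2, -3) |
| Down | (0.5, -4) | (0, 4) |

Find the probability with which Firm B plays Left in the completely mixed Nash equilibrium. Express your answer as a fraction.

4/11

Let c be the probability that Firm B plays Left. In a completely mixed equilibrium, Firm A must be indifferent between Up and Down.
Firm A's expected payoff from Up is 4c − 2(1−c); from Down it is 0.5c.
Setting these equal: 6c − 2 = 0.5c, so c = 4/11.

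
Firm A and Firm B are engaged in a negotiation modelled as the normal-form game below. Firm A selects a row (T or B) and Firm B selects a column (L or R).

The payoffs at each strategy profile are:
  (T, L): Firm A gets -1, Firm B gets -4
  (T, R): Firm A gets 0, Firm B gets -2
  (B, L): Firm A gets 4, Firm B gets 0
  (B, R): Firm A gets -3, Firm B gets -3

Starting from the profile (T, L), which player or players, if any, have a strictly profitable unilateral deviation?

Firm A at (T, L) earns -1; deviating to B yields 4 — a strict improvement.
Firm B earns -4; deviating to R yields -2 — a strict improvement.
Both Firm A and Firm B have strictly profitable deviations.

Both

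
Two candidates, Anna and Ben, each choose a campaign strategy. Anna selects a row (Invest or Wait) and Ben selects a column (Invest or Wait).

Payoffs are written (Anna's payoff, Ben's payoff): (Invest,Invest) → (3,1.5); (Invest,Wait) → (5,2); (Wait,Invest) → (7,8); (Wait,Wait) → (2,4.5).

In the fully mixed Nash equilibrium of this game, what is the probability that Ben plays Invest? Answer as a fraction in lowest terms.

Let q be the probability that Ben plays Invest. In a completely mixed equilibrium, Anna must be indifferent between Invest and Wait.
Anna's expected payoff from Invest is 3q + 5(1−q); from Wait it is 7q + 2(1−q).
Setting these equal: −2q + 5 = 5q + 2, so q = 3/7.

3/7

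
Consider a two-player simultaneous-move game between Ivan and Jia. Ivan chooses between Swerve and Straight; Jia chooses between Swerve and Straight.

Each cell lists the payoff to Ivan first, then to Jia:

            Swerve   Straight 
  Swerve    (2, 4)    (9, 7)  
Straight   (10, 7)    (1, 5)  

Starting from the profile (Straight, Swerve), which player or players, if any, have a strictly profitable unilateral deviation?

Ivan at (Straight, Swerve) earns 10; deviating to Swerve yields 2 — not better.
Jia earns 7; deviating to Straight yields 5 — not better.
Neither player can strictly improve; the profile is a Nash equilibrium.

Neither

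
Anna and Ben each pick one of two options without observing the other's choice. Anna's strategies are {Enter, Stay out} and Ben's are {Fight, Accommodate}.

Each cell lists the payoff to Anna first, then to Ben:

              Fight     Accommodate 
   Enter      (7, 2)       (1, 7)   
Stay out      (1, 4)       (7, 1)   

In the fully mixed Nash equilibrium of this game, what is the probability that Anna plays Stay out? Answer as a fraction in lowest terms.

5/8

Let r be the probability that Anna plays Enter. In a completely mixed equilibrium, Ben must be indifferent between Fight and Accommodate.
Ben's expected payoff from Fight is 2r + 4(1−r); from Accommodate it is 7r + (1−r).
Setting these equal: −2r + 4 = 6r + 1, so r = 3/8.
Therefore Anna plays Stay out with probability 1 − 3/8 = 5/8.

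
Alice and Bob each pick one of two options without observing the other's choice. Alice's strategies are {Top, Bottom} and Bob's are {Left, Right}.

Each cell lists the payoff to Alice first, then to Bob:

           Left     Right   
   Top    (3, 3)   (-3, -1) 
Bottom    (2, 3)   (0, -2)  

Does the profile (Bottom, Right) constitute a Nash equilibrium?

No

At (Bottom, Right), Alice earns 0; switching to Top would give -3, so Alice has no profitable deviation.
Bob earns -2; switching to Left would give 3, so Bob would deviate.
Since at least one player can profitably deviate, this is not a Nash equilibrium.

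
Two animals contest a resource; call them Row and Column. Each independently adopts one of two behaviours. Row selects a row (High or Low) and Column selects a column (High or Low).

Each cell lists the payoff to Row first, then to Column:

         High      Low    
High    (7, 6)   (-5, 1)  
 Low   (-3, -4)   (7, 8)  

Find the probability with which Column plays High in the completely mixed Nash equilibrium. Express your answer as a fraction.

6/11

Let y be the probability that Column plays High. In a completely mixed equilibrium, Row must be indifferent between High and Low.
Row's expected payoff from High is 7y − 5(1−y); from Low it is −3y + 7(1−y).
Setting these equal: 12y − 5 = −10y + 7, so y = 6/11.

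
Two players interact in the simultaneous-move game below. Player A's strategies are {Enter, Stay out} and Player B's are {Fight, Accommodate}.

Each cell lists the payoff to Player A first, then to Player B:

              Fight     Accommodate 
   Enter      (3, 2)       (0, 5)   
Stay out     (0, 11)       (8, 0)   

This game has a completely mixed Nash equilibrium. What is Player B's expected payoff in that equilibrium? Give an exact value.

First find x, the probability Player A plays Enter, from Player B's indifference between Fight and Accommodate: 2x + 11(1−x) = 5x, giving x = 11/14.
Since Player B is indifferent in equilibrium, Player B's expected payoff equals the payoff from either column against (11/14, 3/14). Using Fight: 2(11/14) + 11(3/14) = 55/14.

55/14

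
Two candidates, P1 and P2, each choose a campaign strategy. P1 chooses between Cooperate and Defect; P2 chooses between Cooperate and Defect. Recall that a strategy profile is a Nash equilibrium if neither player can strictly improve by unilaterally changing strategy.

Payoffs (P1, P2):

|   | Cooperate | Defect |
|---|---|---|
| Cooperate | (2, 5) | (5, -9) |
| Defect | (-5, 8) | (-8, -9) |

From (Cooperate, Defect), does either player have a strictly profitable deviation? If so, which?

P2

P1 at (Cooperate, Defect) earns 5; deviating to Defect yields -8 — not better.
P2 earns -9; deviating to Cooperate yields 5 — a strict improvement.
Only P2 has a strictly profitable deviation.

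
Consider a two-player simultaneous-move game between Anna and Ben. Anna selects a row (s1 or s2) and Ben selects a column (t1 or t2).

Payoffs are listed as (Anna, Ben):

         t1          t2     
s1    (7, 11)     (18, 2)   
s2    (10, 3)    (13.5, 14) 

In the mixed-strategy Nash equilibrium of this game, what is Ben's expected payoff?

First find x, the probability Anna plays s1, from Ben's indifference between t1 and t2: 11x + 3(1−x) = 2x + 14(1−x), giving x = 11/20.
Since Ben is indifferent in equilibrium, Ben's expected payoff equals the payoff from either column against (11/20, 9/20). Using t1: 11(11/20) + 3(9/20) = 37/5.

37/5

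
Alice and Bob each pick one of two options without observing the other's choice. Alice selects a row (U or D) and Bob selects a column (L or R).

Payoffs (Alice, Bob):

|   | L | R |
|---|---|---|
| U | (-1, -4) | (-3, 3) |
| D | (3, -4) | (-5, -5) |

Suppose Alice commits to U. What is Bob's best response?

R

Against U, Bob earns -4 from L and 3 from R.
So R is the best response.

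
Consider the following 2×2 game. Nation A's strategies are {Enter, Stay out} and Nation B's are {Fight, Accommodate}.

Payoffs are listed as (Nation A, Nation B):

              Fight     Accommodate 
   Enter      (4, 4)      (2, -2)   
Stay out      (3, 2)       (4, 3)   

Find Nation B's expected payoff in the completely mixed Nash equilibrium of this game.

16/7

First find x, the probability Nation A plays Enter, from Nation B's indifference between Fight and Accommodate: 4x + 2(1−x) = −2x + 3(1−x), giving x = 1/7.
Since Nation B is indifferent in equilibrium, Nation B's expected payoff equals the payoff from either column against (1/7, 6/7). Using Fight: 4(1/7) + 2(6/7) = 16/7.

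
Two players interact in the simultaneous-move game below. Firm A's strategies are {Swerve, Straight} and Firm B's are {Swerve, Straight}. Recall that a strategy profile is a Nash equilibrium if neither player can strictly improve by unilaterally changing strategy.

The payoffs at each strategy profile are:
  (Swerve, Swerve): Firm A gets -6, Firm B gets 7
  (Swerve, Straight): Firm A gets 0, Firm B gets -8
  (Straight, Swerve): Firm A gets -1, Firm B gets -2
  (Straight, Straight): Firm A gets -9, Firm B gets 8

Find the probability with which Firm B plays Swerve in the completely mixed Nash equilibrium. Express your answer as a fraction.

Let q be the probability that Firm B plays Swerve. In a completely mixed equilibrium, Firm A must be indifferent between Swerve and Straight.
Firm A's expected payoff from Swerve is −6q; from Straight it is −q − 9(1−q).
Setting these equal: −6q = 8q − 9, so q = 9/14.

9/14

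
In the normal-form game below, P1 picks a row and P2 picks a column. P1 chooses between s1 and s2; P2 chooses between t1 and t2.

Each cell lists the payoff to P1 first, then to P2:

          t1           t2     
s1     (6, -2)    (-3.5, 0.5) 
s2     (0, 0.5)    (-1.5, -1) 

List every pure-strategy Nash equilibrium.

(s1, t1): P2 prefers t2 (0.5 > -2) — not an equilibrium.
(s1, t2): P1 prefers s2 (-1.5 > -3.5) — not an equilibrium.
(s2, t1): P1 prefers s1 (6 > 0) — not an equilibrium.
(s2, t2): P2 prefers t1 (0.5 > -1) — not an equilibrium.

none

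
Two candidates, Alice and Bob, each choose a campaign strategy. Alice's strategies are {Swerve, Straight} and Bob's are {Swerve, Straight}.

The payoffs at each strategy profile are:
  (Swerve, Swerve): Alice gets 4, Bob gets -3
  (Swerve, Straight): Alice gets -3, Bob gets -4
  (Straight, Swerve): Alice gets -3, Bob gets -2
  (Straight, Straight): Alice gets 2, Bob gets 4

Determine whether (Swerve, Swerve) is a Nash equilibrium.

Yes

At (Swerve, Swerve), Alice earns 4; switching to Straight would give -3, so Alice has no profitable deviation.
Bob earns -3; switching to Straight would give -4, so Bob has no profitable deviation.
Neither player can gain by a unilateral deviation, so this profile is a Nash equilibrium.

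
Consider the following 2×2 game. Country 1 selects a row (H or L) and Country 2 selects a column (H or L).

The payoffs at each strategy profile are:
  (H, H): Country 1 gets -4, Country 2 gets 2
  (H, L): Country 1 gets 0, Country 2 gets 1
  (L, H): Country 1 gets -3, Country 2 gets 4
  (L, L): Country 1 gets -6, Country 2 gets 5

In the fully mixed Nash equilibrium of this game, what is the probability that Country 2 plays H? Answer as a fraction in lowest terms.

6/7

Let y be the probability that Country 2 plays H. In a completely mixed equilibrium, Country 1 must be indifferent between H and L.
Country 1's expected payoff from H is −4y; from L it is −3y − 6(1−y).
Setting these equal: −4y = 3y − 6, so y = 6/7.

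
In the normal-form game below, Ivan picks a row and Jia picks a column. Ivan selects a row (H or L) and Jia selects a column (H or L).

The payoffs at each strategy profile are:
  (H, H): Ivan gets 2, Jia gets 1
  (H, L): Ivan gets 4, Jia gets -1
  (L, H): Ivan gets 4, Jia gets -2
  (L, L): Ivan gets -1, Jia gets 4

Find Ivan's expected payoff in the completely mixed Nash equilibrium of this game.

18/7

First find q, the probability Jia plays H, from Ivan's indifference between H and L: 2q + 4(1−q) = 4q − (1−q), giving q = 5/7.
Since Ivan is indifferent in equilibrium, Ivan's expected payoff equals the payoff from either row against (5/7, 2/7). Using H: 2(5/7) + 4(2/7) = 18/7.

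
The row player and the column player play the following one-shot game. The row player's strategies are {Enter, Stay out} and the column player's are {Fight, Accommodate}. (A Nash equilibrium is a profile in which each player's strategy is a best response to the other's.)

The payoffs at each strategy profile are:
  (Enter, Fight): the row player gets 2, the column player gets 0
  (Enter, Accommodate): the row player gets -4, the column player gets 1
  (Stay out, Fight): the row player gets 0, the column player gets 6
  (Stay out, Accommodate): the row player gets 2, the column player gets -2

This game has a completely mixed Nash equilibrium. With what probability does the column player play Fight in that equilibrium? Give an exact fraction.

Let q be the probability that the column player plays Fight. In a completely mixed equilibrium, the row player must be indifferent between Enter and Stay out.
The row player's expected payoff from Enter is 2q − 4(1−q); from Stay out it is 2(1−q).
Setting these equal: 6q − 4 = −2q + 2, so q = 3/4.

3/4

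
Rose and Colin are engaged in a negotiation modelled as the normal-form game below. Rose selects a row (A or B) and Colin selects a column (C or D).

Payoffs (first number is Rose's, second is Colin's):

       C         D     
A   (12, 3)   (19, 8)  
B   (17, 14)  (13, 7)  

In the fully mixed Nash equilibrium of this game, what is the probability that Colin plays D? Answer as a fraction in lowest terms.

5/11

Let y be the probability that Colin plays C. In a completely mixed equilibrium, Rose must be indifferent between A and B.
Rose's expected payoff from A is 12y + 19(1−y); from B it is 17y + 13(1−y).
Setting these equal: −7y + 19 = 4y + 13, so y = 6/11.
Therefore Colin plays D with probability 1 − 6/11 = 5/11.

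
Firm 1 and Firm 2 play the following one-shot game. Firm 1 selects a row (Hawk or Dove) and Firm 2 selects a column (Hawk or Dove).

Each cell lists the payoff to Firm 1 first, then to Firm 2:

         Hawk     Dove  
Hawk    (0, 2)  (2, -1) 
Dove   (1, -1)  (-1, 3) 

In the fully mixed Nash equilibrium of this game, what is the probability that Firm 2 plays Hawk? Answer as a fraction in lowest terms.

3/4

Let y be the probability that Firm 2 plays Hawk. In a completely mixed equilibrium, Firm 1 must be indifferent between Hawk and Dove.
Firm 1's expected payoff from Hawk is 2(1−y); from Dove it is y − (1−y).
Setting these equal: −2y + 2 = 2y − 1, so y = 3/4.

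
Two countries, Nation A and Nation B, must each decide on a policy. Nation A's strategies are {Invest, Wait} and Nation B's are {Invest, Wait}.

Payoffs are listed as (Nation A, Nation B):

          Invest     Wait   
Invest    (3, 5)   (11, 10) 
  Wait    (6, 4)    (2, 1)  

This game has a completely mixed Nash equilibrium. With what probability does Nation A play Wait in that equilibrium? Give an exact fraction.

5/8

Let p be the probability that Nation A plays Invest. In a completely mixed equilibrium, Nation B must be indifferent between Invest and Wait.
Nation B's expected payoff from Invest is 5p + 4(1−p); from Wait it is 10p + (1−p).
Setting these equal: p + 4 = 9p + 1, so p = 3/8.
Therefore Nation A plays Wait with probability 1 − 3/8 = 5/8.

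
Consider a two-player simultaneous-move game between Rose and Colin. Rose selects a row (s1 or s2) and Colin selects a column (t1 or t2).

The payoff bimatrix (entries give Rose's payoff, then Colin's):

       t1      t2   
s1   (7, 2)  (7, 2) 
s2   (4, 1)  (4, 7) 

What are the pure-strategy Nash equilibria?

(s1, t1): Rose gets 7 ≥ 4 from s2, and Colin gets 2 ≥ 2 from t2 — Nash equilibrium.
(s1, t2): Rose gets 7 ≥ 4 from s2, and Colin gets 2 ≥ 2 from t1 — Nash equilibrium.
(s2, t1): Rose prefers s1 (7 > 4); Colin prefers t2 (7 > 1) — not an equilibrium.
(s2, t2): Rose prefers s1 (7 > 4) — not an equilibrium.

(s1, t1) and (s1, t2)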